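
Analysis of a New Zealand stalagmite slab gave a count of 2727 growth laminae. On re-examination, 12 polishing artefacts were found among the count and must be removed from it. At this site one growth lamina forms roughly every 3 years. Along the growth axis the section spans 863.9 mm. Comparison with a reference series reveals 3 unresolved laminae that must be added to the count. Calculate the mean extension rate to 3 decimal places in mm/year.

0.106 mm/year

Correcting the raw count gives 2727 − 12 + 3 = 2718 true growth laminae.
At 3 years per growth lamina, 2718 × 3 = 8154 years.
Mean rate = 863.9 mm / 8154 years ≈ 0.106 mm/year.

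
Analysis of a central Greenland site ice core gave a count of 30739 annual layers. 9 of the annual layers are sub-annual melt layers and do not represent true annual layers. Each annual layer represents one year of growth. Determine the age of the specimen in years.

30730 yr

Correcting the raw count gives 30739 − 9 = 30730 true annual layers.
At one annual layer per year, that is 30730 years.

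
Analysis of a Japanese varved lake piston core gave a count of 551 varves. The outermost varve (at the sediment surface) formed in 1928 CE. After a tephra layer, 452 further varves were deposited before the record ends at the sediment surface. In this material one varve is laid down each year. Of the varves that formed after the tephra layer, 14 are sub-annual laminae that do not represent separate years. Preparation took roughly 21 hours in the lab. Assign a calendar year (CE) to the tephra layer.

452 varves post-date the tephra layer.
Excluding 14 false varves: 452 − 14 = 438.
Counting back 438 years from 1928 CE places the tephra layer in 1928 − 438 = 1490 CE.

1490 CE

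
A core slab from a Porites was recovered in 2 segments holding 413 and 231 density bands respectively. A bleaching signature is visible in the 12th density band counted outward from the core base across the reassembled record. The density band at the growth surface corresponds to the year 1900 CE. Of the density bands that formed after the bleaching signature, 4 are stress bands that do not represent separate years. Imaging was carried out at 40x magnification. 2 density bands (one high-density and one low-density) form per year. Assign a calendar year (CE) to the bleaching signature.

Total density bands = 413 + 231 = 644.
The bleaching signature sits at density band 12 from the core base, so 644 − 12 = 632 density bands formed after it.
Excluding 4 false density bands: 632 − 4 = 628.
628 density bands at 2 per year is 628 / 2 = 314 years.
1900 − 314 = 1586 CE.

1586 CE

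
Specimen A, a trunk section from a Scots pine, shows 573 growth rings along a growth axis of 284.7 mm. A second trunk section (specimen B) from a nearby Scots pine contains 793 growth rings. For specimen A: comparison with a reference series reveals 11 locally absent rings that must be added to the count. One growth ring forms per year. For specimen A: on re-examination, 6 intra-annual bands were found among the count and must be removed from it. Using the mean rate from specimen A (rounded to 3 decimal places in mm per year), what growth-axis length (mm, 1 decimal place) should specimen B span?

390.9 mm

Specimen A: adjusted count: 573 − 6 + 11 = 578 growth rings.
A: 284.7 mm over 578 years gives 284.7 / 578 ≈ 0.493 mm/year.
B's length ≈ 0.493 × 793 = 390.9 mm.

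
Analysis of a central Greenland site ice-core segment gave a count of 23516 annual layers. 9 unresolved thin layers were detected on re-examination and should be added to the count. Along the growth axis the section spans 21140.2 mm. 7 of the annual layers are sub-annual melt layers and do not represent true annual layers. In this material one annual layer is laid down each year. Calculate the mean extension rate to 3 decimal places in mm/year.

0.899 mm/year

After corrections the count is 23516 − 7 + 9 = 23518 annual layers.
21140.2 mm over 23518 years gives 21140.2 / 23518 ≈ 0.899 mm/year.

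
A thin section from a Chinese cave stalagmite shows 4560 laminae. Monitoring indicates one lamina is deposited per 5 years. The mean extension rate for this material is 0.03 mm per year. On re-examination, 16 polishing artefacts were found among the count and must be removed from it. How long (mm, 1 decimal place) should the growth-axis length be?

After corrections the count is 4560 − 16 = 4544 laminae.
At 5 years per lamina, 4544 × 5 = 22720 years.
Length ≈ 0.03 × 22720 = 681.6 mm.

681.6 mm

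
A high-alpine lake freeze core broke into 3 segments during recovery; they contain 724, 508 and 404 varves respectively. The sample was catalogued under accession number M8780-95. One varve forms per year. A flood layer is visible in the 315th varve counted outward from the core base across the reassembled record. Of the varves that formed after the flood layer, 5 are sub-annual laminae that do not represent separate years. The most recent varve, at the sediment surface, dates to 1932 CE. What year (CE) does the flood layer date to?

Total varves = 724 + 508 + 404 = 1636.
1636 − 315 = 1321 varves lie beyond the flood layer toward the sediment surface.
Excluding 5 false varves: 1321 − 5 = 1316.
Counting back 1316 years from 1932 CE places the flood layer in 1932 − 1316 = 616 CE.

616 CE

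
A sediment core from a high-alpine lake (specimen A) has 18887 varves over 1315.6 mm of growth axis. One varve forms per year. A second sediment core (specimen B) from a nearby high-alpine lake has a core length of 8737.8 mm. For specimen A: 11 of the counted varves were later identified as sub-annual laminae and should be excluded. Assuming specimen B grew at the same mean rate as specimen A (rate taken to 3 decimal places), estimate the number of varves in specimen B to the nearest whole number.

Specimen A: after corrections the count is 18887 − 11 = 18876 varves.
A: Mean rate = 1315.6 mm / 18876 years ≈ 0.070 mm per year.
For B, 8737.8 / 0.070 = 124825.71 years ≈ 124826 varves.

124826 varves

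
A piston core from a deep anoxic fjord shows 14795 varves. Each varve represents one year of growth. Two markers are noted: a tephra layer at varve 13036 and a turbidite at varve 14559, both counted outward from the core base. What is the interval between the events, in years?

1523 years

Separation: 14559 − 13036 = 1523 varves.
One varve per year makes the interval 1523 years.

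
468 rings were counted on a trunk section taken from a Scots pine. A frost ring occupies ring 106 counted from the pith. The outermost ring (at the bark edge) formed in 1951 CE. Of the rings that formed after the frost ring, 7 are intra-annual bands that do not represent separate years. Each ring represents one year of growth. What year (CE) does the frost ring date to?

The frost ring sits at ring 106 from the pith, so 468 − 106 = 362 rings formed after it.
Excluding 7 false rings: 362 − 7 = 355.
The ring at the bark edge is 1951 CE, so the frost ring dates to 1951 − 355 = 1596 CE.

1596 CE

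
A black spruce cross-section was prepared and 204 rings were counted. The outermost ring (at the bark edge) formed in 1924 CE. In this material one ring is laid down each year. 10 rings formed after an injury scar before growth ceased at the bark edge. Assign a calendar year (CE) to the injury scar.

10 rings post-date the injury scar.
Counting back 10 years from 1924 CE places the injury scar in 1924 − 10 = 1914 CE.

1914 CE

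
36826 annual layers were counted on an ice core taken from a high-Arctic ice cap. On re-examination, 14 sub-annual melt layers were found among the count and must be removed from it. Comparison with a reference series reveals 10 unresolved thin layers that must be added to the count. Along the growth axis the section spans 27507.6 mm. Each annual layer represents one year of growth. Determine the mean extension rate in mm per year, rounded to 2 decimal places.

0.75 mm per year

Correcting the raw count gives 36826 − 14 + 10 = 36822 true annual layers.
Mean rate = 27507.6 mm / 36822 years ≈ 0.75 mm per year.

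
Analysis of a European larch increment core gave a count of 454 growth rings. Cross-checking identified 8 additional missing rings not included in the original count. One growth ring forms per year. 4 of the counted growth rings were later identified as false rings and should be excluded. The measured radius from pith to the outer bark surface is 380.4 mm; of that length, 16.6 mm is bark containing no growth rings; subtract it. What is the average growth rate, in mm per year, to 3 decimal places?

0.794 mm per year

True growth ring count = 454 − 4 + 8 = 458.
Removing the 16.6 mm offcut leaves 380.4 − 16.6 = 363.8 mm.
363.8 mm over 458 years gives 363.8 / 458 ≈ 0.794 mm per year.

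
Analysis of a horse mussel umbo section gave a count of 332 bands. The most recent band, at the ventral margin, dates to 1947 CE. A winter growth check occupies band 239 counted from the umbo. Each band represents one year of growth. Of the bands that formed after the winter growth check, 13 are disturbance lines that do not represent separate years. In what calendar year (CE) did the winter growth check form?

1867 CE

332 − 239 = 93 bands lie beyond the winter growth check toward the ventral margin.
Excluding 13 false bands: 93 − 13 = 80.
Counting back 80 years from 1947 CE places the winter growth check in 1947 − 80 = 1867 CE.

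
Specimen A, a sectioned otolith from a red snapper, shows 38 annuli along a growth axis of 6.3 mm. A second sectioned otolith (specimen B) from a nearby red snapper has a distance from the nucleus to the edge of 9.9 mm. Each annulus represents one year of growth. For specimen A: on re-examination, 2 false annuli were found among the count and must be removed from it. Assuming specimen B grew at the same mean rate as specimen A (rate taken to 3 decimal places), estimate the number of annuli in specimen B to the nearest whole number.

57 annuli

Specimen A: true annulus count = 38 − 2 = 36.
A: Extension rate ≈ 6.3 / 36 = 0.175 mm/yr.
Specimen B: 9.9 mm / 0.175 mm per year = 56.57 years ≈ 57 annuli.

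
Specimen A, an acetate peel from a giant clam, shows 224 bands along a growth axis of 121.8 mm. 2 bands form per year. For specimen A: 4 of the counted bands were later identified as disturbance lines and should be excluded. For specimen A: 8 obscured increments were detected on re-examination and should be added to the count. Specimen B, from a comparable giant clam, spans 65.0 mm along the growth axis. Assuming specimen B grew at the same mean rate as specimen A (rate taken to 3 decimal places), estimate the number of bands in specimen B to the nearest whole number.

Specimen A: after corrections the count is 224 − 4 + 8 = 228 bands.
Specimen A: with 2 bands per year, 228 / 2 = 114 years.
A: Mean rate = 121.8 mm / 114 years ≈ 1.068 mm per year.
B spans 65.0 / 1.068 = 60.86 years; at 2 bands per year that is 60.86 × 2 ≈ 122 bands.

122 bands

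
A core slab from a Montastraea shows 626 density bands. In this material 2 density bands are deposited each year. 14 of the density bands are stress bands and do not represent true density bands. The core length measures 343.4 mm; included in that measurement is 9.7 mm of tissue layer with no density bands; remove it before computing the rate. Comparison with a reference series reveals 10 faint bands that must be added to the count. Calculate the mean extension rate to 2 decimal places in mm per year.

1.07 mm per year

After corrections the count is 626 − 14 + 10 = 622 density bands.
622 density bands at 2 per year is 622 / 2 = 311 years.
The growth record spans 343.4 − 9.7 = 333.7 mm.
Extension rate ≈ 333.7 / 311 = 1.07 mm per year.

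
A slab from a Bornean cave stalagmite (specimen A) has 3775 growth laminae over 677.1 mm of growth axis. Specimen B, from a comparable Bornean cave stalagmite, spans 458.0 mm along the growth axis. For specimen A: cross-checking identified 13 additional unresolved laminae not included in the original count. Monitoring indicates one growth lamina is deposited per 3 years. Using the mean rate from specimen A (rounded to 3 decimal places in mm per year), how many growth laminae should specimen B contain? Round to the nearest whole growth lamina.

Specimen A: adjusted count: 3775 + 13 = 3788 growth laminae.
Specimen A: 3788 growth laminae at 3 years each span 3788 × 3 = 11364 years.
A: Mean rate = 677.1 mm / 11364 years ≈ 0.060 mm per year.
Specimen B: 458.0 mm / 0.060 mm per year = 7633.33 years; at 3 years per growth lamina that is 7633.33 / 3 ≈ 2544 growth laminae.

2544 growth laminae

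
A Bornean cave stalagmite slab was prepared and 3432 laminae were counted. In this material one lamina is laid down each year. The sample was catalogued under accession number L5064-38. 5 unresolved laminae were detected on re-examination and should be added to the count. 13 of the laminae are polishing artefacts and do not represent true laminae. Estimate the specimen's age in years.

Adjusted count: 3432 − 13 + 5 = 3424 laminae.
With a one-to-one lamina periodicity this is 3424 years.

3424 years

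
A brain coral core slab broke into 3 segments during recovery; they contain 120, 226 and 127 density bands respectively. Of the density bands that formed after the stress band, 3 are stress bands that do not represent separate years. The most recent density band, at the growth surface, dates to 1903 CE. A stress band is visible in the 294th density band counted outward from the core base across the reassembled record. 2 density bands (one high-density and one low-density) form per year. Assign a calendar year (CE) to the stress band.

1815 CE

Total density bands = 120 + 226 + 127 = 473.
Between density band 294 and the growth surface there are 473 − 294 = 179 density bands.
Excluding 3 false density bands: 179 − 3 = 176.
Dividing by 2 density bands per year: 176 / 2 = 88 years.
Counting back 88 years from 1903 CE places the stress band in 1903 − 88 = 1815 CE.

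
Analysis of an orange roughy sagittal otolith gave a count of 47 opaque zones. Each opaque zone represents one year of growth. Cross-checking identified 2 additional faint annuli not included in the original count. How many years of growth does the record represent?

True opaque zone count = 47 + 2 = 49.
At one opaque zone per year, that is 49 years.

49 years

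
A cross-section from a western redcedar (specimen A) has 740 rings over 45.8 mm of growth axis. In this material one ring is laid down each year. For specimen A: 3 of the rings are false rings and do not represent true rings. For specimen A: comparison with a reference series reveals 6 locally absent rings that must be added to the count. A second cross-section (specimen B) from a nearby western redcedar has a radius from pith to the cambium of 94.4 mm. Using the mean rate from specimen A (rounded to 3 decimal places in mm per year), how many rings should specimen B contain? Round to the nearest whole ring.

Specimen A: true ring count = 740 − 3 + 6 = 743.
A: Mean rate = 45.8 mm / 743 years ≈ 0.062 mm/year.
Specimen B: 94.4 mm / 0.062 mm per year = 1522.58 years ≈ 1523 rings.

1523 rings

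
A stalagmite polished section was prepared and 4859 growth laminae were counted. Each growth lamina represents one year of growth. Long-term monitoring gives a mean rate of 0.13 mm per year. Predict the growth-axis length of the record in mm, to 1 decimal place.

The record spans 4859 years at 0.13 mm per year.
Predicted length = 0.13 mm/year × 4859 years = 631.7 mm.

631.7 mm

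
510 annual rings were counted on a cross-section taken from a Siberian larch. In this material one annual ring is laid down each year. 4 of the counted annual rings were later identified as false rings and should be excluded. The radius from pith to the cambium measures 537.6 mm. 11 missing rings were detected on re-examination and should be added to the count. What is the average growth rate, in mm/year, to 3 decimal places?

True annual ring count = 510 − 4 + 11 = 517.
Extension rate ≈ 537.6 / 517 = 1.040 mm/year.

1.040 mm/year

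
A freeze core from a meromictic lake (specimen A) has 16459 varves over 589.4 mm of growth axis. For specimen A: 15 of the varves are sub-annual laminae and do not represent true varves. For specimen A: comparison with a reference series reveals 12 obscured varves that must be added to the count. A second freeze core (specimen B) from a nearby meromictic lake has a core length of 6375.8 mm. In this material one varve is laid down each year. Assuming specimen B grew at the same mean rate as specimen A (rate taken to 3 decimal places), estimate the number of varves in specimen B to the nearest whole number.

Specimen A: adjusted count: 16459 − 15 + 12 = 16456 varves.
A: Extension rate ≈ 589.4 / 16456 = 0.036 mm per year.
B spans 6375.8 / 0.036 = 177105.56 years ≈ 177106 varves.

177106 varves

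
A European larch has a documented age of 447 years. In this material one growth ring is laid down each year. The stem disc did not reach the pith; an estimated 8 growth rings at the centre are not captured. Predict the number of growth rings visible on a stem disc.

439 growth rings

One growth ring per year gives 447 growth rings over 447 years.
Subtracting the 8 growth rings not captured gives 447 − 8 = 439 growth rings in the record.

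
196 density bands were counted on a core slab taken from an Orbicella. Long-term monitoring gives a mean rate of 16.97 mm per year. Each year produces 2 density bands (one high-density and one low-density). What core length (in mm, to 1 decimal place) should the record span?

Dividing by 2 density bands per year: 196 / 2 = 98 years.
Length ≈ 16.97 × 98 = 1663.1 mm.

1663.1 mm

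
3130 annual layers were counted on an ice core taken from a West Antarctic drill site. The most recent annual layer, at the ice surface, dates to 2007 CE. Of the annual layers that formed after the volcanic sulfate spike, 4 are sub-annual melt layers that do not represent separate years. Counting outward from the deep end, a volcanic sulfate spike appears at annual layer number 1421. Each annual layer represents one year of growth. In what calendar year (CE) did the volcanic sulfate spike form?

The volcanic sulfate spike sits at annual layer 1421 from the deep end, so 3130 − 1421 = 1709 annual layers formed after it.
1709 − 4 false = 1705 true annual layers after the volcanic sulfate spike.
The annual layer at the ice surface is 2007 CE, so the volcanic sulfate spike dates to 2007 − 1705 = 302 CE.

302 CE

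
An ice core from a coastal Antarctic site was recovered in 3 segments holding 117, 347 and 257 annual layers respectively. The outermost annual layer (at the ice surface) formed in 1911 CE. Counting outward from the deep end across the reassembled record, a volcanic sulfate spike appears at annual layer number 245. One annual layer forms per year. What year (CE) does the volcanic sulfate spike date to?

1435 CE

Total annual layers = 117 + 347 + 257 = 721.
721 − 245 = 476 annual layers lie beyond the volcanic sulfate spike toward the ice surface.
The annual layer at the ice surface is 1911 CE, so the volcanic sulfate spike dates to 1911 − 476 = 1435 CE.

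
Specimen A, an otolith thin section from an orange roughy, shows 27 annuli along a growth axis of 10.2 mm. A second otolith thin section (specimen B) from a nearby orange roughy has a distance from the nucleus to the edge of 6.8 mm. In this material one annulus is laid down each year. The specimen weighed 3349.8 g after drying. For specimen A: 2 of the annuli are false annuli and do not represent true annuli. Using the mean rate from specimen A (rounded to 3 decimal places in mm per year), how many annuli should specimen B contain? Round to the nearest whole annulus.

17 annuli

Specimen A: after corrections the count is 27 − 2 = 25 annuli.
A: Extension rate ≈ 10.2 / 25 = 0.408 mm/year.
B spans 6.8 / 0.408 = 16.67 years ≈ 17 annuli.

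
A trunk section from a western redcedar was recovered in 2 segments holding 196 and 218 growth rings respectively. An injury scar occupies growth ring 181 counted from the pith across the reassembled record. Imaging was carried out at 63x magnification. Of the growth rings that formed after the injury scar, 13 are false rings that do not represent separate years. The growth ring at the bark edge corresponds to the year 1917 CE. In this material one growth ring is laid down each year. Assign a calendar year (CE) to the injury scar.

1697 CE

Total growth rings = 196 + 218 = 414.
414 − 181 = 233 growth rings lie beyond the injury scar toward the bark edge.
233 − 13 false = 220 true growth rings after the injury scar.
Counting back 220 years from 1917 CE places the injury scar in 1917 − 220 = 1697 CE.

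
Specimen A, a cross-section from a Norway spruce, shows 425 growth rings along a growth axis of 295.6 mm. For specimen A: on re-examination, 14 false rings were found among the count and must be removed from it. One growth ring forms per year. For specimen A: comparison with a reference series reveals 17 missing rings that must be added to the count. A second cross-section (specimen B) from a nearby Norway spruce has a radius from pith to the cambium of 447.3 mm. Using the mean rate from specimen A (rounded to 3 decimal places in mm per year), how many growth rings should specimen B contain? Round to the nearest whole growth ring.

647 growth rings

Specimen A: after corrections the count is 425 − 14 + 17 = 428 growth rings.
A: Mean rate = 295.6 mm / 428 years ≈ 0.691 mm/yr.
For B, 447.3 / 0.691 = 647.32 years ≈ 647 growth rings.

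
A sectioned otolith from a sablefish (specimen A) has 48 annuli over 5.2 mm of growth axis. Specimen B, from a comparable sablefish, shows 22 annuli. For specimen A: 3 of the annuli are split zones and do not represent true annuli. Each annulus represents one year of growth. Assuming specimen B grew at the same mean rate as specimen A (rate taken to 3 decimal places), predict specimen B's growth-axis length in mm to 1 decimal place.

Specimen A: adjusted count: 48 − 3 = 45 annuli.
A: Mean rate = 5.2 mm / 45 years ≈ 0.116 mm per year.
Length of B = 0.116 × 22 = 2.6 mm.

2.6 mm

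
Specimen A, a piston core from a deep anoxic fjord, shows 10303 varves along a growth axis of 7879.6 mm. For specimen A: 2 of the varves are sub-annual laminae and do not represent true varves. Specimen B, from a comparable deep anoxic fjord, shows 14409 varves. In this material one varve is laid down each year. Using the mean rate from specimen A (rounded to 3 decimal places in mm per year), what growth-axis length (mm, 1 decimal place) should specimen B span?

11022.9 mm

Specimen A: after corrections the count is 10303 − 2 = 10301 varves.
A: Extension rate ≈ 7879.6 / 10301 = 0.765 mm/yr.
Length of B = 0.765 × 14409 = 11022.9 mm.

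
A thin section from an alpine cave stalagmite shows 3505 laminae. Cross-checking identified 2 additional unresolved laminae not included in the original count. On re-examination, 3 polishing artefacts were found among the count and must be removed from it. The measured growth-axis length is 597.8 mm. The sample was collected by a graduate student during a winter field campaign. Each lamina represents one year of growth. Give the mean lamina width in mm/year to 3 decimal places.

0.171 mm/year

After corrections the count is 3505 − 3 + 2 = 3504 laminae.
597.8 mm over 3504 years gives 597.8 / 3504 ≈ 0.171 mm/year.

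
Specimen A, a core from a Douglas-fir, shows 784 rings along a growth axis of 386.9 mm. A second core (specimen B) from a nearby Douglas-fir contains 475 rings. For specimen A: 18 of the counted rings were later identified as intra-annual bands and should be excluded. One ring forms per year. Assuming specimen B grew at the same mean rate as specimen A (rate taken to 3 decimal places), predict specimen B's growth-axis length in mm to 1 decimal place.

239.9 mm

Specimen A: adjusted count: 784 − 18 = 766 rings.
A: 386.9 mm over 766 years gives 386.9 / 766 ≈ 0.505 mm/year.
For B, 0.505 mm/year × 475 years = 239.9 mm.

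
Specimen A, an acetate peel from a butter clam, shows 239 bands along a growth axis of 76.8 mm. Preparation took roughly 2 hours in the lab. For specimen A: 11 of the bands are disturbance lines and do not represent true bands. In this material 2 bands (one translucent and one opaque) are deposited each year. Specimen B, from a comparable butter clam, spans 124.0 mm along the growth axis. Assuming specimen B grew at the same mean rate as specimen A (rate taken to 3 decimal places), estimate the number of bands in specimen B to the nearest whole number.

Specimen A: after corrections the count is 239 − 11 = 228 bands.
Specimen A: 228 bands at 2 per year is 228 / 2 = 114 years.
A: Mean rate = 76.8 mm / 114 years ≈ 0.674 mm/yr.
B spans 124.0 / 0.674 = 183.98 years; at 2 bands per year that is 183.98 × 2 ≈ 368 bands.

368 bands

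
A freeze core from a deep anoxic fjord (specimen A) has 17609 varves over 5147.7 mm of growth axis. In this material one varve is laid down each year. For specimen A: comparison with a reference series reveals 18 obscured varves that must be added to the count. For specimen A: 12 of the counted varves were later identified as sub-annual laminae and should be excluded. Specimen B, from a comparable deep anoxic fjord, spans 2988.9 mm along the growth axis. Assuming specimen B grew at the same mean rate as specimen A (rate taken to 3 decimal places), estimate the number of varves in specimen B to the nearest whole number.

Specimen A: true varve count = 17609 − 12 + 18 = 17615.
A: Extension rate ≈ 5147.7 / 17615 = 0.292 mm/yr.
For B, 2988.9 / 0.292 = 10235.96 years ≈ 10236 varves.

10236 varves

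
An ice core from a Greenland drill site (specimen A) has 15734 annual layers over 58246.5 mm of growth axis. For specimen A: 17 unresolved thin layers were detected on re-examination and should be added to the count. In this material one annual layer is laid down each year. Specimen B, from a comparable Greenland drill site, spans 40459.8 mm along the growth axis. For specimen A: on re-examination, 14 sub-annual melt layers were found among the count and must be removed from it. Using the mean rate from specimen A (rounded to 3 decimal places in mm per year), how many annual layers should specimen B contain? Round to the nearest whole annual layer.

Specimen A: adjusted count: 15734 − 14 + 17 = 15737 annual layers.
A: Mean rate = 58246.5 mm / 15737 years ≈ 3.701 mm/year.
For B, 40459.8 / 3.701 = 10932.13 years ≈ 10932 annual layers.

10932 annual layers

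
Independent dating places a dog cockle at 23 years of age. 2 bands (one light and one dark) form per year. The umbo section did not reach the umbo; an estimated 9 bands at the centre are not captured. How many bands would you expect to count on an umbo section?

37 bands

23 years at 2 bands per year gives 23 × 2 = 46 bands.
Subtracting the 9 bands not captured gives 46 − 9 = 37 bands in the record.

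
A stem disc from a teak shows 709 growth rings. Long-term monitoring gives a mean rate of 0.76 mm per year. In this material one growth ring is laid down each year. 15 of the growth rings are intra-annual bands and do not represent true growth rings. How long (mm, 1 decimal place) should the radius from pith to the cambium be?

527.4 mm

Correcting the raw count gives 709 − 15 = 694 true growth rings.
Length ≈ 0.76 × 694 = 527.4 mm.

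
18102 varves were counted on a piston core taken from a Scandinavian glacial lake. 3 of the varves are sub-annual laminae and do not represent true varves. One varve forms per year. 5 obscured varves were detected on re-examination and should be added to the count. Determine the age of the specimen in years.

After corrections the count is 18102 − 3 + 5 = 18104 varves.
One varve per year makes the duration 18104 years.

18104 yr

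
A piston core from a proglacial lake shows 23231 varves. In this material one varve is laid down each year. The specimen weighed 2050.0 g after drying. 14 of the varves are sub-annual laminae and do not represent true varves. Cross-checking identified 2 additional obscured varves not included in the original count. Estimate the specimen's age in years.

Adjusted count: 23231 − 14 + 2 = 23219 varves.
One varve per year makes the duration 23219 years.

23219 years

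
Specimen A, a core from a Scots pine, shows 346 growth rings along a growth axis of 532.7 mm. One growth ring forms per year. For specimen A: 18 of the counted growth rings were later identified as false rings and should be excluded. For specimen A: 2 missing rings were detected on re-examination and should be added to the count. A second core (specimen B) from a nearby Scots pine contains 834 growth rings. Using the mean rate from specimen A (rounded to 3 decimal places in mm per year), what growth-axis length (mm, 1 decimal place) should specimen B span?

Specimen A: true growth ring count = 346 − 18 + 2 = 330.
A: 532.7 mm over 330 years gives 532.7 / 330 ≈ 1.614 mm per year.
Length of B = 1.614 × 834 = 1346.1 mm.

1346.1 mm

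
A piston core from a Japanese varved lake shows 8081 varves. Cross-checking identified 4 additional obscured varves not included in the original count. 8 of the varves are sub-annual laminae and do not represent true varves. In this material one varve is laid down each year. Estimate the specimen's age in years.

8077 years

After corrections the count is 8081 − 8 + 4 = 8077 varves.
One varve per year makes the duration 8077 years.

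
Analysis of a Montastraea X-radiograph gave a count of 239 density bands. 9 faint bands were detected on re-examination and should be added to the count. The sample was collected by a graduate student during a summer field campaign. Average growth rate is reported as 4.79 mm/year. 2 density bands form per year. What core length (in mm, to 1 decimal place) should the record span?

594.0 mm

Correcting the raw count gives 239 + 9 = 248 true density bands.
With 2 density bands per year, 248 / 2 = 124 years.
124 years at 4.79 mm/year gives 4.79 × 124 = 594.0 mm.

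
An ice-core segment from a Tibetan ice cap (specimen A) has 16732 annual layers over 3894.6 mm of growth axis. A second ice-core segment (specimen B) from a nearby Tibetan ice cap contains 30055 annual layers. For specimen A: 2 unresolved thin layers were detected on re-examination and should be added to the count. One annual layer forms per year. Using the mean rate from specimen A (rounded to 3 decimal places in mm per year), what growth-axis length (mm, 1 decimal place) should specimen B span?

7002.8 mm

Specimen A: true annual layer count = 16732 + 2 = 16734.
A: Mean rate = 3894.6 mm / 16734 years ≈ 0.233 mm/yr.
B's length ≈ 0.233 × 30055 = 7002.8 mm.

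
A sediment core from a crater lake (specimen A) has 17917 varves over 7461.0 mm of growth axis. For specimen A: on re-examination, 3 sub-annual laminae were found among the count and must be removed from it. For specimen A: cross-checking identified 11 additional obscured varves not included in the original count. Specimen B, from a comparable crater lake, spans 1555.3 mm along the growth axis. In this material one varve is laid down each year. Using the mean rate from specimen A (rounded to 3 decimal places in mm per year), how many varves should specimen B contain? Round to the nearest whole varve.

Specimen A: correcting the raw count gives 17917 − 3 + 11 = 17925 true varves.
A: Extension rate ≈ 7461.0 / 17925 = 0.416 mm/year.
Specimen B: 1555.3 mm / 0.416 mm per year = 3738.70 years ≈ 3739 varves.

3739 varves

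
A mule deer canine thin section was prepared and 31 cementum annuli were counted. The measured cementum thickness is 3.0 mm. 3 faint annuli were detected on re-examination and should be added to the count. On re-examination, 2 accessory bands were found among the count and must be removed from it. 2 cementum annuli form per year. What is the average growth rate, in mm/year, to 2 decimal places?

0.19 mm/year

True cementum annulus count = 31 − 2 + 3 = 32.
With 2 cementum annuli per year, 32 / 2 = 16 years.
3.0 mm over 16 years gives 3.0 / 16 ≈ 0.19 mm/year.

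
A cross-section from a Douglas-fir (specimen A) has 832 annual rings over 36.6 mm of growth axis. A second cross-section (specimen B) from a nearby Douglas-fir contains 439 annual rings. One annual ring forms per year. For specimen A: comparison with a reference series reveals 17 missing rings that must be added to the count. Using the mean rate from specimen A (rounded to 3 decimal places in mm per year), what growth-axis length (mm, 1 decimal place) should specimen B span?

18.9 mm

Specimen A: after corrections the count is 832 + 17 = 849 annual rings.
A: Extension rate ≈ 36.6 / 849 = 0.043 mm per year.
B's length ≈ 0.043 × 439 = 18.9 mm.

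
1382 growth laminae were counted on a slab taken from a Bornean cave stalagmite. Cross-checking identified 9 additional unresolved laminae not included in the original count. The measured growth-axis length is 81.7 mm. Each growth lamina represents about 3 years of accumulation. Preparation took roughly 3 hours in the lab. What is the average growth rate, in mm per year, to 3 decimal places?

True growth lamina count = 1382 + 9 = 1391.
At 3 years per growth lamina, 1391 × 3 = 4173 years.
81.7 mm over 4173 years gives 81.7 / 4173 ≈ 0.020 mm per year.

0.020 mm per year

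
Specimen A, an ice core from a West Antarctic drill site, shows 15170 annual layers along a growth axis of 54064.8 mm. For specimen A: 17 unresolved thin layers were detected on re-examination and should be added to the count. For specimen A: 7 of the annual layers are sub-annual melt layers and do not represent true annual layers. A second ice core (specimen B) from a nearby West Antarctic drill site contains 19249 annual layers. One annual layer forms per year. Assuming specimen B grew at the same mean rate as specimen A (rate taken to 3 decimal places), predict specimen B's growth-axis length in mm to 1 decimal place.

68564.9 mm

Specimen A: correcting the raw count gives 15170 − 7 + 17 = 15180 true annual layers.
A: 54064.8 mm over 15180 years gives 54064.8 / 15180 ≈ 3.562 mm per year.
Length of B = 3.562 × 19249 = 68564.9 mm.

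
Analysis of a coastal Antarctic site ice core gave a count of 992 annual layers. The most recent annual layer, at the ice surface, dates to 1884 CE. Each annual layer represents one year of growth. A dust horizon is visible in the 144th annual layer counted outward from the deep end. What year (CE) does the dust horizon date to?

1036 CE

Between annual layer 144 and the ice surface there are 992 − 144 = 848 annual layers.
The annual layer at the ice surface is 1884 CE, so the dust horizon dates to 1884 − 848 = 1036 CE.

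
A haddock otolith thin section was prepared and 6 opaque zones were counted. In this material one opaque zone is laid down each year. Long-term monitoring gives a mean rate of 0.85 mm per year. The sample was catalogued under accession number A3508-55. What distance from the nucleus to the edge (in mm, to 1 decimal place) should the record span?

6 years of growth are recorded.
6 years at 0.85 mm/year gives 0.85 × 6 = 5.1 mm.

5.1 mm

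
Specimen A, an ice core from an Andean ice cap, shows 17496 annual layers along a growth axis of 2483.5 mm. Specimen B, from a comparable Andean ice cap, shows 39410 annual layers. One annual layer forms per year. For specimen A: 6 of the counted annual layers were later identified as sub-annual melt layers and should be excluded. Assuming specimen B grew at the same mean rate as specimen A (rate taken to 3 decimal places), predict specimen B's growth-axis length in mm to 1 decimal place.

5596.2 mm

Specimen A: after corrections the count is 17496 − 6 = 17490 annual layers.
A: Mean rate = 2483.5 mm / 17490 years ≈ 0.142 mm per year.
For B, 0.142 mm/year × 39410 years = 5596.2 mm.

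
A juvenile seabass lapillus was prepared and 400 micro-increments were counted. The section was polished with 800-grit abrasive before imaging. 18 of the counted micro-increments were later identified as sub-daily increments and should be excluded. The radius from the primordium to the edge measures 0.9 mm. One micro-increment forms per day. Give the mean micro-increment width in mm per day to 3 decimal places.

Correcting the raw count gives 400 − 18 = 382 true micro-increments.
0.9 mm over 382 days gives 0.9 / 382 ≈ 0.002 mm per day.

0.002 mm per day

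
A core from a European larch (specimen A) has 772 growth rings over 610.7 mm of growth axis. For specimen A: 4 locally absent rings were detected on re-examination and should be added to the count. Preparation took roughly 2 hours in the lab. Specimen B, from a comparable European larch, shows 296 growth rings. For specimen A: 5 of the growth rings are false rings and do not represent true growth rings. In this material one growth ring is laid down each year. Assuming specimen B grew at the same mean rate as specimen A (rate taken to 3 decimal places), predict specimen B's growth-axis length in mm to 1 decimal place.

234.4 mm

Specimen A: adjusted count: 772 − 5 + 4 = 771 growth rings.
A: 610.7 mm over 771 years gives 610.7 / 771 ≈ 0.792 mm/yr.
B's length ≈ 0.792 × 296 = 234.4 mm.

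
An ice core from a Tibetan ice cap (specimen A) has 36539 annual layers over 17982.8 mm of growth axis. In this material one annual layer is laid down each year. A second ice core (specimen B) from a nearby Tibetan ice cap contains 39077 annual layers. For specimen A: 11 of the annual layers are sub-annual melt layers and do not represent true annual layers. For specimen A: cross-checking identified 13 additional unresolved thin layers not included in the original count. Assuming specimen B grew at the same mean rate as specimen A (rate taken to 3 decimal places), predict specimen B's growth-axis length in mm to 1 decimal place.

Specimen A: correcting the raw count gives 36539 − 11 + 13 = 36541 true annual layers.
A: 17982.8 mm over 36541 years gives 17982.8 / 36541 ≈ 0.492 mm/yr.
For B, 0.492 mm/year × 39077 years = 19225.9 mm.

19225.9 mm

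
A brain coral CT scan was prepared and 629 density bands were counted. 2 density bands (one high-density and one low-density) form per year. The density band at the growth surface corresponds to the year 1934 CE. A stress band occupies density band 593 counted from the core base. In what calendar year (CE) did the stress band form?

1916 CE

The stress band sits at density band 593 from the core base, so 629 − 593 = 36 density bands formed after it.
Dividing by 2 density bands per year: 36 / 2 = 18 years.
1934 − 18 = 1916 CE.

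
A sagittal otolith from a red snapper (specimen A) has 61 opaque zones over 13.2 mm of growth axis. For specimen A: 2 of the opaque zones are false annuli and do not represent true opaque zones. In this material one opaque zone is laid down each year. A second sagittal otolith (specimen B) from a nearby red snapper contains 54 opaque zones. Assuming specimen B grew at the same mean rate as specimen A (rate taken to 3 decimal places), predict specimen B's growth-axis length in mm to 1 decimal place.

Specimen A: correcting the raw count gives 61 − 2 = 59 true opaque zones.
A: 13.2 mm over 59 years gives 13.2 / 59 ≈ 0.224 mm/yr.
Length of B = 0.224 × 54 = 12.1 mm.

12.1 mm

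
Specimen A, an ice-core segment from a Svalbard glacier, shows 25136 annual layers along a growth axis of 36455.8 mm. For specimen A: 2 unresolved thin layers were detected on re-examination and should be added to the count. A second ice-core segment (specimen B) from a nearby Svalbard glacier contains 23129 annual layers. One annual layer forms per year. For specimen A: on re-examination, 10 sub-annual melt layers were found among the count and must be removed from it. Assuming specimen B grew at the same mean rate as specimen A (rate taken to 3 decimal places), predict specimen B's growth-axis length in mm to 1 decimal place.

Specimen A: after corrections the count is 25136 − 10 + 2 = 25128 annual layers.
A: Mean rate = 36455.8 mm / 25128 years ≈ 1.451 mm per year.
B's length ≈ 1.451 × 23129 = 33560.2 mm.

33560.2 mm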